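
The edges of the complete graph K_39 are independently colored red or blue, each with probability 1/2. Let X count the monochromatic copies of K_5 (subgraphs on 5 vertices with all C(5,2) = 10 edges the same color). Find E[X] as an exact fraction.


Let X = Σ_S X_S over the C(39, 5) = 575757 subsets S of size 5, where X_S = 1 if the K_5 on S is monochromatic.
For a fixed S, the K_5 on S has C(5, 2) = 10 edges. P[all 10 edges red] = (1/2)^10, and likewise for blue, so P[monochromatic] = 2·(1/2)^10 = 2^{1 − 10} = 1/512.
By linearity of expectation: E[X] = C(39, 5) · 2^{1 − 10} = 575757 · 1/512 = 575757/512.
Numerically: E[X] ≈ 1124.52539.

E[X] = C(39,5)·2^(1−C(5,2)) = 575757/512 ≈ 1124.52539.


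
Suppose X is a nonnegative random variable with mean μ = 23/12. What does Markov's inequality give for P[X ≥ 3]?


μ = E[X] = 23/12, a = 3.
Markov: P[X ≥ 3] ≤ μ/a = (23/12)/3 = 23/36.
Numerically: ≈ 0.638889.
(Since a = 3 > μ = 1.916667, the bound 23/36 is < 1 and informative.)

P[X ≥ 3] ≤ 23/36 ≈ 0.638889.


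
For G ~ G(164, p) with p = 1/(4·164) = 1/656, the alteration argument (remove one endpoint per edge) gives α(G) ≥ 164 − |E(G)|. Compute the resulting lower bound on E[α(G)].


E[|E(G)|] = C(164, 2)·p = 13366 · (1/656) = 163/8.
E[α(G)] ≥ n − E[|E(G)|] = 164 − 163/8 = 1149/8.
Numerically: ≈ 143.6250.
(This is only a lower bound; the true E[α(G)] may be larger.)

E[α(G)] ≥ 1149/8 ≈ 143.6250.


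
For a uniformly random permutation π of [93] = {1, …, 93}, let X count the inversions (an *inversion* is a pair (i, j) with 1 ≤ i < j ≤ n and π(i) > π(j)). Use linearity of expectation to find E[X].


Write X = Σ X_I over the C(93, 2) = 4278 pairs i < j, with X_I the indicator of one inversion.
There are 4278 indicators.
For each fixed pair i < j, the values π(i) and π(j) are two distinct elements of {1, …, 93} in uniformly random order; by symmetry P[π(i) > π(j)] = 1/2.
By linearity: E[X] = 4278 · (1/2) = C(93, 2) · (1/2) = 4278/2 = 2139 ≈ 2139.0000.

E[X] = 2139 = 2139.0000.


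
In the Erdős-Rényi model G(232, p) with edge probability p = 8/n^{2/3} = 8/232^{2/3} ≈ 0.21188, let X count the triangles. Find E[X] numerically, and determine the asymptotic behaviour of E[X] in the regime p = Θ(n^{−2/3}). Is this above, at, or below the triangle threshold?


Number of potential triangles: C(232, 3) = 2054360.
Each occurs with probability p³ ≈ (0.21188)³ ≈ 9.5124851e-03.
By linearity: E[X] = C(232, 3)·p³ ≈ 2054360 · 9.5124851e-03 ≈ 19542.06897.
Since α = 2/3 < 1, p = c/n^{2/3} ≫ 1/n is above the triangle threshold p ~ 1/n. Asymptotically E[X] ~ (c³/6)·n^{3(1−α)} = (8³/6)·n^{1} → ∞; triangles are abundant w.h.p.

E[X] ≈ 19542.06897; in regime p = Θ(1/n^{2/3}) E[X] diverges (above the triangle threshold p ~ 1/n).


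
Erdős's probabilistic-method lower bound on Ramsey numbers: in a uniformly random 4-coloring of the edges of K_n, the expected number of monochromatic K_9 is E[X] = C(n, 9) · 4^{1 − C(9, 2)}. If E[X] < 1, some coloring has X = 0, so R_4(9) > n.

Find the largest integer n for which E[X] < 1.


We need C(n, 9) · 4^{1 − 36} < 1, i.e. C(n, 9) < 4^{36 − 1} = 1180591620717411303424.
Check values of n near the boundary:
  n = 912: C(912, 9) = 1156095740032081475120; 1156095740032081475120 < 1180591620717411303424? YES
  n = 913: C(913, 9) = 1167605542753639808390; 1167605542753639808390 < 1180591620717411303424? YES
  n = 914: C(914, 9) = 1179217089587653905932; 1179217089587653905932 < 1180591620717411303424? YES
  n = 915: C(915, 9) = 1190931166636537885130; 1190931166636537885130 < 1180591620717411303424? NO
  n = 916: C(916, 9) = 1202748565202942340440; 1202748565202942340440 < 1180591620717411303424? NO
The largest n with C(n, 9) < 1180591620717411303424 is n = 914 (where E[X] = 294804272396913476483/295147905179352825856 ≈ 0.9988). Hence R_4(9) > 914, i.e. R_4(9) ≥ 915.

Largest n = 914; hence R_4(9) > 914.


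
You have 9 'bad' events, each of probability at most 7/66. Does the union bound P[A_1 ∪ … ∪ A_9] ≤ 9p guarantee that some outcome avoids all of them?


Union bound: P[∪_{i=1}^{9} A_i] ≤ Σ_i P[A_i] ≤ 9·p = 9·(7/66) = 21/22.
Numerically: 21/22 ≈ 0.9545.
Is 21/22 < 1? YES.
Since P[∪ A_i] ≤ 21/22 < 1, the complement has P[∩ A_i^c] ≥ 1 − 21/22 = 1/22 > 0, so some outcome avoids every A_i.

9·p = 21/22 ≈ 0.9545; existence CERTIFIED by the union bound.


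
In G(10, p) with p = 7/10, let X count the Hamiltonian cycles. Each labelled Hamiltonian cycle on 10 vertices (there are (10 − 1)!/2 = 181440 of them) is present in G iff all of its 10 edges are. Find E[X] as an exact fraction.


K_10 has (10 − 1)!/2 = 181440 labelled Hamiltonian cycles.
For each such Hamiltonian cycle H, let X_H = 1 if all 10 edges of H are present in G. Then P[X_H = 1] = p^{10} = (7/10)^{10} = 282475249/10000000000.
Summing the indicators: E[X] = Σ_H E[X_H] = 181440 · p^{10} = 181440 · 282475249/10000000000 = 160163466183/31250000.
Numerically: E[X] ≈ 5125.

E[X] = 181440 · (7/10)^{10} = 160163466183/31250000 ≈ 5125.


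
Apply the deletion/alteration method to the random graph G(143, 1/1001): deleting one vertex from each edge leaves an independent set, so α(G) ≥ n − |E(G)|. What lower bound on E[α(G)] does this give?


E[|E(G)|] = C(143, 2)·p = 10153 · (1/1001) = 71/7.
E[α(G)] ≥ n − E[|E(G)|] = 143 − 71/7 = 930/7.
Numerically: ≈ 132.85714.
(This is only a lower bound; the true E[α(G)] may be larger.)

E[α(G)] ≥ 930/7 ≈ 132.85714.


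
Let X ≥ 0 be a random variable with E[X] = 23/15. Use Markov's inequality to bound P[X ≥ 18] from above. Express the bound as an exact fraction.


μ = E[X] = 23/15, a = 18.
Markov: P[X ≥ 18] ≤ μ/a = (23/15)/18 = 23/270.
Numerically: ≈ 0.08519.
(Since a = 18 > μ = 1.53333, the bound 23/270 is < 1 and informative.)

P[X ≥ 18] ≤ 23/270 ≈ 0.08519.


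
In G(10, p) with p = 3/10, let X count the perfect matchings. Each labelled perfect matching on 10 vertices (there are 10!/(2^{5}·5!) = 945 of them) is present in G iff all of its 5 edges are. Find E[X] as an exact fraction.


K_10 has 10!/(2^{5}·5!) = 945 labelled perfect matchings.
For each such perfect matching H, let X_H = 1 if all 5 edges of H are present in G. Then P[X_H = 1] = p^{5} = (3/10)^{5} = 243/100000.
Summing the indicators: E[X] = Σ_H E[X_H] = 945 · p^{5} = 945 · 243/100000 = 45927/20000.
Numerically: E[X] ≈ 2.3.

E[X] = 945 · (3/10)^{5} = 45927/20000 ≈ 2.3.


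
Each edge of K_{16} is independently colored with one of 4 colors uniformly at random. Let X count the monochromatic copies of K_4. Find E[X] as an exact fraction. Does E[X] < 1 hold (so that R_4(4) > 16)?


E[X] = C(16, 4) · 4^{1 − 6} = 1820 · 4^{−5} = 1820/1024.
As a reduced fraction: E[X] = 455/256 ≈ 1.77734.
Is E[X] < 1? NO.
Since E[X] ≥ 1, the first-moment bound is inconclusive at n = 16; it does NOT by itself certify R_4(4) > 16.

E[X] = 455/256 ≈ 1.77734; E[X] ≥ 1; first-moment method inconclusive here.


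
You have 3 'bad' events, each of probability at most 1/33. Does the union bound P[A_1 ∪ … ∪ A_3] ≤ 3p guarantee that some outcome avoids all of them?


Union bound: P[∪_{i=1}^{3} A_i] ≤ Σ_i P[A_i] ≤ 3·p = 3·(1/33) = 1/11.
Numerically: 1/11 ≈ 0.0909091.
Is 1/11 < 1? YES.
Since P[∪ A_i] ≤ 1/11 < 1, the complement has P[∩ A_i^c] ≥ 1 − 1/11 = 10/11 > 0, so some outcome avoids every A_i.

3·p = 1/11 ≈ 0.0909091; existence CERTIFIED by the union bound.


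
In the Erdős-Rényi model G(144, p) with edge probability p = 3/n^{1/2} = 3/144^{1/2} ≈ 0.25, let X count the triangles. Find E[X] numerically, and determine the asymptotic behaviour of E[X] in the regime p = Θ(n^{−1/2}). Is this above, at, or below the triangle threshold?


Number of potential triangles: C(144, 3) = 487344.
Each occurs with probability p³ ≈ (0.25)³ ≈ 1.56250000e-02.
By linearity: E[X] = C(144, 3)·p³ ≈ 487344 · 1.56250000e-02 ≈ 7614.750000.
Since α = 1/2 < 1, p = c/n^{1/2} ≫ 1/n is above the triangle threshold p ~ 1/n. Asymptotically E[X] ~ (c³/6)·n^{3(1−α)} = (3³/6)·n^{1.5} → ∞; triangles are abundant w.h.p.

E[X] ≈ 7614.750000; in regime p = Θ(1/n^{1/2}) E[X] diverges (above the triangle threshold p ~ 1/n).


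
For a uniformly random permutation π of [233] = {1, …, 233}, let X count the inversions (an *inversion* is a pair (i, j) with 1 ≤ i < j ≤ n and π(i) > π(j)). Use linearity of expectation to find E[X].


Write X = Σ X_I over the C(233, 2) = 27028 pairs i < j, with X_I the indicator of one inversion.
There are 27028 indicators.
For each fixed pair i < j, the values π(i) and π(j) are two distinct elements of {1, …, 233} in uniformly random order; by symmetry P[π(i) > π(j)] = 1/2.
By linearity: E[X] = 27028 · (1/2) = C(233, 2) · (1/2) = 27028/2 = 13514 ≈ 13514.000000.

E[X] = 13514 = 13514.000000.


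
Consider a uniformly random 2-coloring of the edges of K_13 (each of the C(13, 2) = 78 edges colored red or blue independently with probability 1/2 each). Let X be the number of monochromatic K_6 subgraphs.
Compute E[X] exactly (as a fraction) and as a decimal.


Let X = Σ_S X_S over the C(13, 6) = 1716 subsets S of size 6, where X_S = 1 if the K_6 on S is monochromatic.
For a fixed S, the K_6 on S has C(6, 2) = 15 edges. P[all 15 edges red] = (1/2)^15, and likewise for blue, so P[monochromatic] = 2·(1/2)^15 = 2^{1 − 15} = 1/16384.
Summing: E[X] = C(13, 6) · 2^{1 − 15} = 1716 · 1/16384 = 429/4096.
Numerically: E[X] ≈ 0.1047.

E[X] = C(13,6)·2^(1−C(6,2)) = 429/4096 ≈ 0.1047.


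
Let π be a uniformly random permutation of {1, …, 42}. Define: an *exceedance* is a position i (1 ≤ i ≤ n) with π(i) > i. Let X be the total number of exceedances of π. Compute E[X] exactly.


Write X = Σ_{i=1}^{42} X_i, where X_i = 1_{π(i) > i}.
For each fixed i, π(i) is uniform over {1, …, 42} (marginal of a uniform permutation), so P[π(i) > i] = (n − i)/n. Summing: Σ_{i=1}^{42} (n − i)/n = (0 + 1 + … + 41)/42 = 42(42 − 1)/(2·42) = (42 − 1)/2.
Hence E[X] = Σ_{i=1}^{42} (42 − i)/42 = 41/2 ≈ 20.500000.

E[X] = 41/2 = 20.500000.


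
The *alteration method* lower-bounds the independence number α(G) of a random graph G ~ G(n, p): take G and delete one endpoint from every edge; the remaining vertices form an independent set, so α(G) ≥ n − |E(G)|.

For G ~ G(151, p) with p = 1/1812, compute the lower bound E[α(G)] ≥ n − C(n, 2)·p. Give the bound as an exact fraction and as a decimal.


E[|E(G)|] = C(151, 2)·p = 11325 · (1/1812) = 25/4.
E[α(G)] ≥ n − E[|E(G)|] = 151 − 25/4 = 579/4.
Numerically: ≈ 144.750000.
(This is only a lower bound; the true E[α(G)] may be larger.)

E[α(G)] ≥ 579/4 ≈ 144.750000.


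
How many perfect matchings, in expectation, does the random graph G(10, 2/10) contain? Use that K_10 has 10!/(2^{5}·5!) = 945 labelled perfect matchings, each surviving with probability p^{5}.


K_10 has 10!/(2^{5}·5!) = 945 labelled perfect matchings.
For each such perfect matching H, let X_H = 1 if all 5 edges of H are present in G. Then P[X_H = 1] = p^{5} = (1/5)^{5} = 1/3125.
Summing the indicators: E[X] = Σ_H E[X_H] = 945 · p^{5} = 945 · 1/3125 = 189/625.
Numerically: E[X] ≈ 0.302.

E[X] = 945 · (1/5)^{5} = 189/625 ≈ 0.302.


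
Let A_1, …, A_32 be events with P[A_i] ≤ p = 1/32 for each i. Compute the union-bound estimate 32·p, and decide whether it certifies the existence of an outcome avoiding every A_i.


Union bound: P[∪_{i=1}^{32} A_i] ≤ Σ_i P[A_i] ≤ 32·p = 32·(1/32) = 1.
Numerically: 1 ≈ 1.00000.
Is 1 < 1? NO.
Since the bound 1 is ≥ 1, the union bound is uninformative here; it does NOT by itself certify existence.

32·p = 1 ≈ 1.00000; existence NOT certified by the union bound.


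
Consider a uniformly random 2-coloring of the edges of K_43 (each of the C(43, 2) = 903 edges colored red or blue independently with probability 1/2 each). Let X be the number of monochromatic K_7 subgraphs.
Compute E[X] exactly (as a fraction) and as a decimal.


Let X = Σ_S X_S over the C(43, 7) = 32224114 subsets S of size 7, where X_S = 1 if the K_7 on S is monochromatic.
For a fixed S, the K_7 on S has C(7, 2) = 21 edges. P[all 21 edges red] = (1/2)^21, and likewise for blue, so P[monochromatic] = 2·(1/2)^21 = 2^{1 − 21} = 1/1048576.
Summing: E[X] = C(43, 7) · 2^{1 − 21} = 32224114 · 1/1048576 = 16112057/524288.
Numerically: E[X] ≈ 30.731310.

E[X] = C(43,7)·2^(1−C(7,2)) = 16112057/524288 ≈ 30.731310.


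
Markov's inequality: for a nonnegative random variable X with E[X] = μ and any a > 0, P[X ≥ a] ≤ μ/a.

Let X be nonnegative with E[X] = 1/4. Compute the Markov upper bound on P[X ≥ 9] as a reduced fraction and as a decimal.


μ = E[X] = 1/4, a = 9.
Markov: P[X ≥ 9] ≤ μ/a = (1/4)/9 = 1/36.
Numerically: ≈ 0.0278.
(Since a = 9 > μ = 0.2500, the bound 1/36 is < 1 and informative.)

P[X ≥ 9] ≤ 1/36 ≈ 0.0278.


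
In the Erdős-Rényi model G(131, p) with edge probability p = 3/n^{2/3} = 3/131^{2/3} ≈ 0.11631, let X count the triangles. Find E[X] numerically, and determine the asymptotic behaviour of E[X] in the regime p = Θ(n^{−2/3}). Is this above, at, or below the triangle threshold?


Number of potential triangles: C(131, 3) = 366145.
Each occurs with probability p³ ≈ (0.11631)³ ≈ 1.5733349e-03.
By linearity: E[X] = C(131, 3)·p³ ≈ 366145 · 1.5733349e-03 ≈ 576.06870.
Since α = 2/3 < 1, p = c/n^{2/3} ≫ 1/n is above the triangle threshold p ~ 1/n. Asymptotically E[X] ~ (c³/6)·n^{3(1−α)} = (3³/6)·n^{1} → ∞; triangles are abundant w.h.p.

E[X] ≈ 576.06870; in regime p = Θ(1/n^{2/3}) E[X] diverges (above the triangle threshold p ~ 1/n).


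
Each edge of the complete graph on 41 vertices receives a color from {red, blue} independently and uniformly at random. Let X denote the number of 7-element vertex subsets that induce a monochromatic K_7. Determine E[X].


Let X = Σ_S X_S over the C(41, 7) = 22481940 subsets S of size 7, where X_S = 1 if the K_7 on S is monochromatic.
For a fixed S, the K_7 on S has C(7, 2) = 21 edges. P[all 21 edges red] = (1/2)^21, and likewise for blue, so P[monochromatic] = 2·(1/2)^21 = 2^{1 − 21} = 1/1048576.
By linearity: E[X] = C(41, 7) · 2^{1 − 21} = 22481940 · 1/1048576 = 5620485/262144.
Numerically: E[X] ≈ 21.44045.

E[X] = C(41,7)·2^(1−C(7,2)) = 5620485/262144 ≈ 21.44045.


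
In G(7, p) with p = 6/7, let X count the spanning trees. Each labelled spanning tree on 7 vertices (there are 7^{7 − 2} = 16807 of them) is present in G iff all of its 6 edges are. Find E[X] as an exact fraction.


K_7 has 7^{7 − 2} = 16807 labelled spanning trees.
For each such spanning tree H, let X_H = 1 if all 6 edges of H are present in G. Then P[X_H = 1] = p^{6} = (6/7)^{6} = 46656/117649.
By linearity of expectation: E[X] = Σ_H E[X_H] = 16807 · p^{6} = 16807 · 46656/117649 = 46656/7.
Numerically: E[X] ≈ 6665.14.

E[X] = 16807 · (6/7)^{6} = 46656/7 ≈ 6665.14.


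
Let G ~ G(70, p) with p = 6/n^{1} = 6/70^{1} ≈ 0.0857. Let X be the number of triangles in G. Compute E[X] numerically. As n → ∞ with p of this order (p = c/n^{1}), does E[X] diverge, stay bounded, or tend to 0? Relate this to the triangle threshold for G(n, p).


Number of potential triangles: C(70, 3) = 54740.
Each occurs with probability p³ ≈ (0.0857)³ ≈ 6.29738e-04.
By linearity: E[X] = C(70, 3)·p³ ≈ 54740 · 6.29738e-04 ≈ 34.472.
Here α = 1, so p = 6/n is exactly at the triangle threshold p ~ 1/n. Asymptotically E[X] → c³/6 = 6³/6 = 36 ≈ 36.000, a bounded constant. In this regime the triangle count is asymptotically Poisson(c³/6).

E[X] ≈ 34.472; in regime p = Θ(1/n^{1}) E[X] stays bounded (at the triangle threshold p ~ 1/n).


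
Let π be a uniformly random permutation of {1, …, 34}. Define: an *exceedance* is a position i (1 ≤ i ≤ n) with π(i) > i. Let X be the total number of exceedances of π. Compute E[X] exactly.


Write X = Σ_{i=1}^{34} X_i, where X_i = 1_{π(i) > i}.
For each fixed i, π(i) is uniform over {1, …, 34} (marginal of a uniform permutation), so P[π(i) > i] = (n − i)/n. Summing: Σ_{i=1}^{34} (n − i)/n = (0 + 1 + … + 33)/34 = 34(34 − 1)/(2·34) = (34 − 1)/2.
Hence E[X] = Σ_{i=1}^{34} (34 − i)/34 = 33/2 ≈ 16.500000.

E[X] = 33/2 = 16.500000.


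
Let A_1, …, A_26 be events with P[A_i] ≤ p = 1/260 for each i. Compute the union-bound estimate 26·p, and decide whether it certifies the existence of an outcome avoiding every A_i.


Union bound: P[∪_{i=1}^{26} A_i] ≤ Σ_i P[A_i] ≤ 26·p = 26·(1/260) = 1/10.
Numerically: 1/10 ≈ 0.100.
Is 1/10 < 1? YES.
Since P[∪ A_i] ≤ 1/10 < 1, the complement has P[∩ A_i^c] ≥ 1 − 1/10 = 9/10 > 0, so some outcome avoids every A_i.

26·p = 1/10 ≈ 0.100; existence CERTIFIED by the union bound.


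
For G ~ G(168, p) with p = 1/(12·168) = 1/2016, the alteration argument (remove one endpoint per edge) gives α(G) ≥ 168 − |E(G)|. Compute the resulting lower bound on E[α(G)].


E[|E(G)|] = C(168, 2)·p = 14028 · (1/2016) = 167/24.
E[α(G)] ≥ n − E[|E(G)|] = 168 − 167/24 = 3865/24.
Numerically: ≈ 161.04167.
(This is only a lower bound; the true E[α(G)] may be larger.)

E[α(G)] ≥ 3865/24 ≈ 161.04167.


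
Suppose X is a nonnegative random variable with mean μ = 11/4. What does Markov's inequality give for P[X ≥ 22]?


μ = E[X] = 11/4, a = 22.
Markov: P[X ≥ 22] ≤ μ/a = (11/4)/22 = 1/8.
Numerically: ≈ 0.12500.
(Since a = 22 > μ = 2.75000, the bound 1/8 is < 1 and informative.)

P[X ≥ 22] ≤ 1/8 ≈ 0.12500.


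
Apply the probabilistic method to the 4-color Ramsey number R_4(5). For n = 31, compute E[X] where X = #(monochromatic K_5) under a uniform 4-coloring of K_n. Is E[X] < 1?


E[X] = C(31, 5) · 4^{1 − 10} = 169911 · 4^{−9} = 169911/262144.
As a reduced fraction: E[X] = 169911/262144 ≈ 0.6481590.
Is E[X] < 1? YES.
Since E[X] < 1, there exists a 4-coloring of K_{31} with no monochromatic K_5; hence R_4(5) > 31.

E[X] = 169911/262144 ≈ 0.6481590; E[X] < 1, so R_4(5) > 31.


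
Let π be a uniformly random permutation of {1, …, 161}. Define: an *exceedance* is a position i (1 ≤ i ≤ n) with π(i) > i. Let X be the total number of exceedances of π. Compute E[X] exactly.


Write X = Σ_{i=1}^{161} X_i, where X_i = 1_{π(i) > i}.
For each fixed i, π(i) is uniform over {1, …, 161} (marginal of a uniform permutation), so P[π(i) > i] = (n − i)/n. Summing: Σ_{i=1}^{161} (n − i)/n = (0 + 1 + … + 160)/161 = 161(161 − 1)/(2·161) = (161 − 1)/2.
Hence E[X] = Σ_{i=1}^{161} (161 − i)/161 = 80 ≈ 80.0000.

E[X] = 80 = 80.0000.


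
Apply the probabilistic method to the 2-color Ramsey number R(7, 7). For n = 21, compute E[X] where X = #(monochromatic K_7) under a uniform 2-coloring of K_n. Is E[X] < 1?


E[X] = C(21, 7) · 2^{1 − 21} = 116280 · 2^{−20} = 116280/1048576.
As a reduced fraction: E[X] = 14535/131072 ≈ 0.1109.
Is E[X] < 1? YES.
Since E[X] < 1, there exists a 2-coloring of K_{21} with no monochromatic K_7; hence R(7, 7) > 21.

E[X] = 14535/131072 ≈ 0.1109; E[X] < 1, so R(7, 7) > 21.


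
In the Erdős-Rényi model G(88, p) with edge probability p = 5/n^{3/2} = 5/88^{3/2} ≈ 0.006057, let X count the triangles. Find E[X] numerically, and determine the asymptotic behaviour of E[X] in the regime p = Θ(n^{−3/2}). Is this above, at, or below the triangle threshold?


Number of potential triangles: C(88, 3) = 109736.
Each occurs with probability p³ ≈ (0.006057)³ ≈ 2.221969e-07.
By linearity: E[X] = C(88, 3)·p³ ≈ 109736 · 2.221969e-07 ≈ 0.0244.
Since α = 3/2 > 1, p = c/n^{3/2} = o(1/n) is below the triangle threshold p ~ 1/n. Asymptotically E[X] ~ (c³/6)·n^{3(1−α)} = (5³/6)·n^{-1.5} → 0, so by Markov's inequality G has no triangles w.h.p.

E[X] ≈ 0.0244; in regime p = Θ(1/n^{3/2}) E[X] tends to 0 (below the triangle threshold p ~ 1/n).


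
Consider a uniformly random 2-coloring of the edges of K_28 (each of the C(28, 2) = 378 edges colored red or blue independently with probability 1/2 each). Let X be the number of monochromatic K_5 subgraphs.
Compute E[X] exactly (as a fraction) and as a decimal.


Let X = Σ_S X_S over the C(28, 5) = 98280 subsets S of size 5, where X_S = 1 if the K_5 on S is monochromatic.
For a fixed S, the K_5 on S has C(5, 2) = 10 edges. P[all 10 edges red] = (1/2)^10, and likewise for blue, so P[monochromatic] = 2·(1/2)^10 = 2^{1 − 10} = 1/512.
By linearity: E[X] = C(28, 5) · 2^{1 − 10} = 98280 · 1/512 = 12285/64.
Numerically: E[X] ≈ 191.9531.

E[X] = C(28,5)·2^(1−C(5,2)) = 12285/64 ≈ 191.9531.


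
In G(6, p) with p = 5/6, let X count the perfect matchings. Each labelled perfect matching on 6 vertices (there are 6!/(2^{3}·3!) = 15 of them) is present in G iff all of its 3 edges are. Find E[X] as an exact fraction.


K_6 has 6!/(2^{3}·3!) = 15 labelled perfect matchings.
For each such perfect matching H, let X_H = 1 if all 3 edges of H are present in G. Then P[X_H = 1] = p^{3} = (5/6)^{3} = 125/216.
By linearity of expectation: E[X] = Σ_H E[X_H] = 15 · p^{3} = 15 · 125/216 = 625/72.
Numerically: E[X] ≈ 8.681.

E[X] = 15 · (5/6)^{3} = 625/72 ≈ 8.681.


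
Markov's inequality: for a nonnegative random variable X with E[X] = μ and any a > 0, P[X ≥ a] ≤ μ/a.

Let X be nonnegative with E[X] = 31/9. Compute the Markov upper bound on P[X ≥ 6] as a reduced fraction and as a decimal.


μ = E[X] = 31/9, a = 6.
Markov: P[X ≥ 6] ≤ μ/a = (31/9)/6 = 31/54.
Numerically: ≈ 0.574.
(Since a = 6 > μ = 3.444, the bound 31/54 is < 1 and informative.)

P[X ≥ 6] ≤ 31/54 ≈ 0.574.


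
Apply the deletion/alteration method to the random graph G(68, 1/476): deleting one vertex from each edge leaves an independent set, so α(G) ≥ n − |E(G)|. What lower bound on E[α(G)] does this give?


E[|E(G)|] = C(68, 2)·p = 2278 · (1/476) = 67/14.
E[α(G)] ≥ n − E[|E(G)|] = 68 − 67/14 = 885/14.
Numerically: ≈ 63.214286.
(This is only a lower bound; the true E[α(G)] may be larger.)

E[α(G)] ≥ 885/14 ≈ 63.214286.


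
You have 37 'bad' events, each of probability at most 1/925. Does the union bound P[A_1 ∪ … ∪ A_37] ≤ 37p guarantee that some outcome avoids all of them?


Union bound: P[∪_{i=1}^{37} A_i] ≤ Σ_i P[A_i] ≤ 37·p = 37·(1/925) = 1/25.
Numerically: 1/25 ≈ 0.04000.
Is 1/25 < 1? YES.
Since P[∪ A_i] ≤ 1/25 < 1, the complement has P[∩ A_i^c] ≥ 1 − 1/25 = 24/25 > 0, so some outcome avoids every A_i.

37·p = 1/25 ≈ 0.04000; existence CERTIFIED by the union bound.


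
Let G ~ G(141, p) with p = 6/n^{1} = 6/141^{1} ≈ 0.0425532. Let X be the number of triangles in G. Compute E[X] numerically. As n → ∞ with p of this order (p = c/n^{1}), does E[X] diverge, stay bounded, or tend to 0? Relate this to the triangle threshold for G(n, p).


Number of potential triangles: C(141, 3) = 457310.
Each occurs with probability p³ ≈ (0.0425532)³ ≈ 7.70542173e-05.
By linearity: E[X] = C(141, 3)·p³ ≈ 457310 · 7.70542173e-05 ≈ 35.237664.
Here α = 1, so p = 6/n is exactly at the triangle threshold p ~ 1/n. Asymptotically E[X] → c³/6 = 6³/6 = 36 ≈ 36.000000, a bounded constant. In this regime the triangle count is asymptotically Poisson(c³/6).

E[X] ≈ 35.237664; in regime p = Θ(1/n^{1}) E[X] stays bounded (at the triangle threshold p ~ 1/n).


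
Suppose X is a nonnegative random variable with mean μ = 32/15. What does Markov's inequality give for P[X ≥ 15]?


μ = E[X] = 32/15, a = 15.
Markov: P[X ≥ 15] ≤ μ/a = (32/15)/15 = 32/225.
Numerically: ≈ 0.14222.
(Since a = 15 > μ = 2.13333, the bound 32/225 is < 1 and informative.)

P[X ≥ 15] ≤ 32/225 ≈ 0.14222.


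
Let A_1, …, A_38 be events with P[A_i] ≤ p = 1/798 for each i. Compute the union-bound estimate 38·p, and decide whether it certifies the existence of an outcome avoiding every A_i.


Union bound: P[∪_{i=1}^{38} A_i] ≤ Σ_i P[A_i] ≤ 38·p = 38·(1/798) = 1/21.
Numerically: 1/21 ≈ 0.0476.
Is 1/21 < 1? YES.
Since P[∪ A_i] ≤ 1/21 < 1, the complement has P[∩ A_i^c] ≥ 1 − 1/21 = 20/21 > 0, so some outcome avoids every A_i.

38·p = 1/21 ≈ 0.0476; existence CERTIFIED by the union bound.


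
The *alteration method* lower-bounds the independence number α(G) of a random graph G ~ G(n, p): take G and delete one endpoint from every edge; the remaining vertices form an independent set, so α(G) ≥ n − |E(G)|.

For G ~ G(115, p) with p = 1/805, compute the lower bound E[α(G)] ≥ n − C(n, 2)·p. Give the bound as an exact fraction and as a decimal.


E[|E(G)|] = C(115, 2)·p = 6555 · (1/805) = 57/7.
E[α(G)] ≥ n − E[|E(G)|] = 115 − 57/7 = 748/7.
Numerically: ≈ 106.857143.
(This is only a lower bound; the true E[α(G)] may be larger.)

E[α(G)] ≥ 748/7 ≈ 106.857143.


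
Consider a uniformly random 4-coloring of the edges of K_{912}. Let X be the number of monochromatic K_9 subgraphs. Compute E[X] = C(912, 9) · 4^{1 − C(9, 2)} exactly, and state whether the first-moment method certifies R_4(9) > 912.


E[X] = C(912, 9) · 4^{1 − 36} = 1156095740032081475120 · 4^{−35} = 1156095740032081475120/1180591620717411303424.
As a reduced fraction: E[X] = 72255983752005092195/73786976294838206464 ≈ 0.9793.
Is E[X] < 1? YES.
Since E[X] < 1, there exists a 4-coloring of K_{912} with no monochromatic K_9; hence R_4(9) > 912.

E[X] = 72255983752005092195/73786976294838206464 ≈ 0.9793; E[X] < 1, so R_4(9) > 912.


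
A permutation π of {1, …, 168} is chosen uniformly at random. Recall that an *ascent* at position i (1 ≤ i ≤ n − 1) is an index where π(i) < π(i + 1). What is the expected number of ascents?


Write X = Σ X_I over i = 1, …, 167, with X_I the indicator of one ascent.
There are 167 indicators.
For each fixed i, the pair (π(i), π(i+1)) is a uniformly random ordered pair of distinct values from {1, …, 168}; by symmetry P[π(i) < π(i+1)] = 1/2.
By linearity: E[X] = 167 · (1/2) = (168 − 1) · (1/2) = 167/2 ≈ 83.500000.

E[X] = 167/2 = 83.500000.


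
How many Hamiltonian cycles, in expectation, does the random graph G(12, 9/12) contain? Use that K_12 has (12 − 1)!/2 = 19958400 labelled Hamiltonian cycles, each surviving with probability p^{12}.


K_12 has (12 − 1)!/2 = 19958400 labelled Hamiltonian cycles.
For each such Hamiltonian cycle H, let X_H = 1 if all 12 edges of H are present in G. Then P[X_H = 1] = p^{12} = (3/4)^{12} = 531441/16777216.
Summing the indicators: E[X] = Σ_H E[X_H] = 19958400 · p^{12} = 19958400 · 531441/16777216 = 82864937925/131072.
Numerically: E[X] ≈ 6.322e+05.

E[X] = 19958400 · (3/4)^{12} = 82864937925/131072 ≈ 6.322e+05.


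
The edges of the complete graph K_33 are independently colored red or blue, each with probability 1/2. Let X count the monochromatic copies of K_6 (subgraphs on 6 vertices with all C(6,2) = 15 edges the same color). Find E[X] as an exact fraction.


Let X = Σ_S X_S over the C(33, 6) = 1107568 subsets S of size 6, where X_S = 1 if the K_6 on S is monochromatic.
For a fixed S, the K_6 on S has C(6, 2) = 15 edges. P[all 15 edges red] = (1/2)^15, and likewise for blue, so P[monochromatic] = 2·(1/2)^15 = 2^{1 − 15} = 1/16384.
By linearity: E[X] = C(33, 6) · 2^{1 − 15} = 1107568 · 1/16384 = 69223/1024.
Numerically: E[X] ≈ 67.60059.

E[X] = C(33,6)·2^(1−C(6,2)) = 69223/1024 ≈ 67.60059.


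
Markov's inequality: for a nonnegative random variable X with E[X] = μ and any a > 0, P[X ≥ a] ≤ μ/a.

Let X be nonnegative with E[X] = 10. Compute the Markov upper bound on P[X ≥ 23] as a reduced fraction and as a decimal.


μ = E[X] = 10, a = 23.
Markov: P[X ≥ 23] ≤ μ/a = (10)/23 = 10/23.
Numerically: ≈ 0.4348.
(Since a = 23 > μ = 10.0000, the bound 10/23 is < 1 and informative.)

P[X ≥ 23] ≤ 10/23 ≈ 0.4348.


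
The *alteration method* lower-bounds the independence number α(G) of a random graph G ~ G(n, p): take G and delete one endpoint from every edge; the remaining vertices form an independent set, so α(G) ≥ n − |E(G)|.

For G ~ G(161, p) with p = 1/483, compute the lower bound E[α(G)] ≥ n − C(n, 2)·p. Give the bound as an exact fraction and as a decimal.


E[|E(G)|] = C(161, 2)·p = 12880 · (1/483) = 80/3.
E[α(G)] ≥ n − E[|E(G)|] = 161 − 80/3 = 403/3.
Numerically: ≈ 134.3333.
(This is only a lower bound; the true E[α(G)] may be larger.)

E[α(G)] ≥ 403/3 ≈ 134.3333.


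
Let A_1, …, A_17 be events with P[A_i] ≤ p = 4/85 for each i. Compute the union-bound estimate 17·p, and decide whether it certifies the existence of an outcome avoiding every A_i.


Union bound: P[∪_{i=1}^{17} A_i] ≤ Σ_i P[A_i] ≤ 17·p = 17·(4/85) = 4/5.
Numerically: 4/5 ≈ 0.8000.
Is 4/5 < 1? YES.
Since P[∪ A_i] ≤ 4/5 < 1, the complement has P[∩ A_i^c] ≥ 1 − 4/5 = 1/5 > 0, so some outcome avoids every A_i.

17·p = 4/5 ≈ 0.8000; existence CERTIFIED by the union bound.


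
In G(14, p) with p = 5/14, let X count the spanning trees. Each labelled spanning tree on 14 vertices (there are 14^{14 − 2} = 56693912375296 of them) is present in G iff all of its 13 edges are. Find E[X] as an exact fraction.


K_14 has 14^{14 − 2} = 56693912375296 labelled spanning trees.
For each such spanning tree H, let X_H = 1 if all 13 edges of H are present in G. Then P[X_H = 1] = p^{13} = (5/14)^{13} = 1220703125/793714773254144.
By linearity: E[X] = Σ_H E[X_H] = 56693912375296 · p^{13} = 56693912375296 · 1220703125/793714773254144 = 1220703125/14.
Numerically: E[X] ≈ 8.72e+07.

E[X] = 56693912375296 · (5/14)^{13} = 1220703125/14 ≈ 8.72e+07.


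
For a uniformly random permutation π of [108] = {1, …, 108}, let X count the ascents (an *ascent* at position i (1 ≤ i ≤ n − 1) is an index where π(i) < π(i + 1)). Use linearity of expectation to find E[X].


Write X = Σ X_I over i = 1, …, 107, with X_I the indicator of one ascent.
There are 107 indicators.
For each fixed i, the pair (π(i), π(i+1)) is a uniformly random ordered pair of distinct values from {1, …, 108}; by symmetry P[π(i) < π(i+1)] = 1/2.
By linearity: E[X] = 107 · (1/2) = (108 − 1) · (1/2) = 107/2 ≈ 53.50000.

E[X] = 107/2 = 53.50000.


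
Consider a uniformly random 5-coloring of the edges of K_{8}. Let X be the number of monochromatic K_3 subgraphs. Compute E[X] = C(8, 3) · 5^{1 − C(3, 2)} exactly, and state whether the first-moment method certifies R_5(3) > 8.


E[X] = C(8, 3) · 5^{1 − 3} = 56 · 5^{−2} = 56/25.
As a reduced fraction: E[X] = 56/25 ≈ 2.24000.
Is E[X] < 1? NO.
Since E[X] ≥ 1, the first-moment bound is inconclusive at n = 8; it does NOT by itself certify R_5(3) > 8.

E[X] = 56/25 ≈ 2.24000; E[X] ≥ 1; first-moment method inconclusive here.


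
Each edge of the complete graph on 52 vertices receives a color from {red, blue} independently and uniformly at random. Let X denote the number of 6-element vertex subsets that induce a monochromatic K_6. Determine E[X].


Let X = Σ_S X_S over the C(52, 6) = 20358520 subsets S of size 6, where X_S = 1 if the K_6 on S is monochromatic.
For a fixed S, the K_6 on S has C(6, 2) = 15 edges. P[all 15 edges red] = (1/2)^15, and likewise for blue, so P[monochromatic] = 2·(1/2)^15 = 2^{1 − 15} = 1/16384.
Summing: E[X] = C(52, 6) · 2^{1 − 15} = 20358520 · 1/16384 = 2544815/2048.
Numerically: E[X] ≈ 1242.5854.

E[X] = C(52,6)·2^(1−C(6,2)) = 2544815/2048 ≈ 1242.5854.


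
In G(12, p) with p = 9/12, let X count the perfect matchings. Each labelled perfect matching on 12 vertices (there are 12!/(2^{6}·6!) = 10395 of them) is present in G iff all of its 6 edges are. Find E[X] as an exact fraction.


K_12 has 12!/(2^{6}·6!) = 10395 labelled perfect matchings.
For each such perfect matching H, let X_H = 1 if all 6 edges of H are present in G. Then P[X_H = 1] = p^{6} = (3/4)^{6} = 729/4096.
Summing the indicators: E[X] = Σ_H E[X_H] = 10395 · p^{6} = 10395 · 729/4096 = 7577955/4096.
Numerically: E[X] ≈ 1.85e+03.

E[X] = 10395 · (3/4)^{6} = 7577955/4096 ≈ 1.85e+03.


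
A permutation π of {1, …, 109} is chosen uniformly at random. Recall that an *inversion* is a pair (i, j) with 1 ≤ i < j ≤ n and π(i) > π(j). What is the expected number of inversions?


Write X = Σ X_I over the C(109, 2) = 5886 pairs i < j, with X_I the indicator of one inversion.
There are 5886 indicators.
For each fixed pair i < j, the values π(i) and π(j) are two distinct elements of {1, …, 109} in uniformly random order; by symmetry P[π(i) > π(j)] = 1/2.
By linearity: E[X] = 5886 · (1/2) = C(109, 2) · (1/2) = 5886/2 = 2943 ≈ 2943.000000.

E[X] = 2943 = 2943.000000.


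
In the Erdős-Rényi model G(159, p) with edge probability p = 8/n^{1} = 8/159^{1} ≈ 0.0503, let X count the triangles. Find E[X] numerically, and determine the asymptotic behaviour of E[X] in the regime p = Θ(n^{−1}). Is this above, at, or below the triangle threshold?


Number of potential triangles: C(159, 3) = 657359.
Each occurs with probability p³ ≈ (0.0503)³ ≈ 1.27373e-04.
By linearity: E[X] = C(159, 3)·p³ ≈ 657359 · 1.27373e-04 ≈ 83.730.
Here α = 1, so p = 8/n is exactly at the triangle threshold p ~ 1/n. Asymptotically E[X] → c³/6 = 8³/6 = 256/3 ≈ 85.333, a bounded constant. In this regime the triangle count is asymptotically Poisson(c³/6).

E[X] ≈ 83.730; in regime p = Θ(1/n^{1}) E[X] stays bounded (at the triangle threshold p ~ 1/n).


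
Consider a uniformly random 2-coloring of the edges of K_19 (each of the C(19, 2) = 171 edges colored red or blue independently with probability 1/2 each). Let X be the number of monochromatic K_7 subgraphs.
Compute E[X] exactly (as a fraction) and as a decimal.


Let X = Σ_S X_S over the C(19, 7) = 50388 subsets S of size 7, where X_S = 1 if the K_7 on S is monochromatic.
For a fixed S, the K_7 on S has C(7, 2) = 21 edges. P[all 21 edges red] = (1/2)^21, and likewise for blue, so P[monochromatic] = 2·(1/2)^21 = 2^{1 − 21} = 1/1048576.
Summing: E[X] = C(19, 7) · 2^{1 − 21} = 50388 · 1/1048576 = 12597/262144.
Numerically: E[X] ≈ 0.0481.

E[X] = C(19,7)·2^(1−C(7,2)) = 12597/262144 ≈ 0.0481.


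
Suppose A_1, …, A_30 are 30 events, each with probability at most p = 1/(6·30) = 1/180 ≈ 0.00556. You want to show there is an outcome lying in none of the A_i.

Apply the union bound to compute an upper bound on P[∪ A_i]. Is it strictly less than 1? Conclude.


Union bound: P[∪_{i=1}^{30} A_i] ≤ Σ_i P[A_i] ≤ 30·p = 30·(1/180) = 1/6.
Numerically: 1/6 ≈ 0.16667.
Is 1/6 < 1? YES.
Since P[∪ A_i] ≤ 1/6 < 1, the complement has P[∩ A_i^c] ≥ 1 − 1/6 = 5/6 > 0, so some outcome avoids every A_i.

30·p = 1/6 ≈ 0.16667; existence CERTIFIED by the union bound.


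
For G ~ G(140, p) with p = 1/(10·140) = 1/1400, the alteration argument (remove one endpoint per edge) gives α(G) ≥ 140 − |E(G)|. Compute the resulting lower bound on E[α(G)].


E[|E(G)|] = C(140, 2)·p = 9730 · (1/1400) = 139/20.
E[α(G)] ≥ n − E[|E(G)|] = 140 − 139/20 = 2661/20.
Numerically: ≈ 133.050000.
(This is only a lower bound; the true E[α(G)] may be larger.)

E[α(G)] ≥ 2661/20 ≈ 133.050000.


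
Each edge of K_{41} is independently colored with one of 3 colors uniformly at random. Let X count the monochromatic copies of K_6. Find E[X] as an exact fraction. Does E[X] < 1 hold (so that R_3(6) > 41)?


E[X] = C(41, 6) · 3^{1 − 15} = 4496388 · 3^{−14} = 4496388/4782969.
As a reduced fraction: E[X] = 1498796/1594323 ≈ 0.940083.
Is E[X] < 1? YES.
Since E[X] < 1, there exists a 3-coloring of K_{41} with no monochromatic K_6; hence R_3(6) > 41.

E[X] = 1498796/1594323 ≈ 0.940083; E[X] < 1, so R_3(6) > 41.


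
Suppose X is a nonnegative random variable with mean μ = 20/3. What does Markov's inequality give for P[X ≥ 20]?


μ = E[X] = 20/3, a = 20.
Markov: P[X ≥ 20] ≤ μ/a = (20/3)/20 = 1/3.
Numerically: ≈ 0.333.
(Since a = 20 > μ = 6.667, the bound 1/3 is < 1 and informative.)

P[X ≥ 20] ≤ 1/3 ≈ 0.333.


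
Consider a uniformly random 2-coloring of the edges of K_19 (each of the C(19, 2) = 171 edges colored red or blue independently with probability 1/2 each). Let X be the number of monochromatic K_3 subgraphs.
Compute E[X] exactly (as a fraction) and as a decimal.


Let X = Σ_S X_S over the C(19, 3) = 969 subsets S of size 3, where X_S = 1 if the K_3 on S is monochromatic.
For a fixed S, the K_3 on S has C(3, 2) = 3 edges. P[all 3 edges red] = (1/2)^3, and likewise for blue, so P[monochromatic] = 2·(1/2)^3 = 2^{1 − 3} = 1/4.
Summing: E[X] = C(19, 3) · 2^{1 − 3} = 969 · 1/4 = 969/4.
Numerically: E[X] ≈ 242.250000.

E[X] = C(19,3)·2^(1−C(3,2)) = 969/4 ≈ 242.250000.


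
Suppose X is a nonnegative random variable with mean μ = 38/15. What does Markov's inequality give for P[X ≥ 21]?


μ = E[X] = 38/15, a = 21.
Markov: P[X ≥ 21] ≤ μ/a = (38/15)/21 = 38/315.
Numerically: ≈ 0.12063.
(Since a = 21 > μ = 2.53333, the bound 38/315 is < 1 and informative.)

P[X ≥ 21] ≤ 38/315 ≈ 0.12063.


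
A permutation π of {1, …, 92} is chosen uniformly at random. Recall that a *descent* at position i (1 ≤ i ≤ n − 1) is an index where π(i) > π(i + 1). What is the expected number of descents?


Write X = Σ X_I over i = 1, …, 91, with X_I the indicator of one descent.
There are 91 indicators.
For each fixed i, the pair (π(i), π(i+1)) is a uniformly random ordered pair of distinct values from {1, …, 92}; by symmetry P[π(i) > π(i+1)] = 1/2.
By linearity: E[X] = 91 · (1/2) = (92 − 1) · (1/2) = 91/2 ≈ 45.500.

E[X] = 91/2 = 45.500.


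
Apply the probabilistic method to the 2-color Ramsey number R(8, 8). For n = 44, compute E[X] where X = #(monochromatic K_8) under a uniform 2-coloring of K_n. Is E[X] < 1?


E[X] = C(44, 8) · 2^{1 − 28} = 177232627 · 2^{−27} = 177232627/134217728.
As a reduced fraction: E[X] = 177232627/134217728 ≈ 1.32049.
Is E[X] < 1? NO.
Since E[X] ≥ 1, the first-moment bound is inconclusive at n = 44; it does NOT by itself certify R(8, 8) > 44.

E[X] = 177232627/134217728 ≈ 1.32049; E[X] ≥ 1; first-moment method inconclusive here.


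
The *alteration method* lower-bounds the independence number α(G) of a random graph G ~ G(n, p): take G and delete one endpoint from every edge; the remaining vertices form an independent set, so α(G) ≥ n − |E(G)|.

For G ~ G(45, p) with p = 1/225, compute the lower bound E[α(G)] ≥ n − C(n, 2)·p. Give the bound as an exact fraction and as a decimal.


E[|E(G)|] = C(45, 2)·p = 990 · (1/225) = 22/5.
E[α(G)] ≥ n − E[|E(G)|] = 45 − 22/5 = 203/5.
Numerically: ≈ 40.60000.
(This is only a lower bound; the true E[α(G)] may be larger.)

E[α(G)] ≥ 203/5 ≈ 40.60000.


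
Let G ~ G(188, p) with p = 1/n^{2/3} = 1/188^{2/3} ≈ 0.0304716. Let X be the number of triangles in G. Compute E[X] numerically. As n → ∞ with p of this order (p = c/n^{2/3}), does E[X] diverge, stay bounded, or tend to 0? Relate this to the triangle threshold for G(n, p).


Number of potential triangles: C(188, 3) = 1089836.
Each occurs with probability p³ ≈ (0.0304716)³ ≈ 2.82933454e-05.
By linearity: E[X] = C(188, 3)·p³ ≈ 1089836 · 2.82933454e-05 ≈ 30.835106.
Since α = 2/3 < 1, p = c/n^{2/3} ≫ 1/n is above the triangle threshold p ~ 1/n. Asymptotically E[X] ~ (c³/6)·n^{3(1−α)} = (1³/6)·n^{1} → ∞; triangles are abundant w.h.p.

E[X] ≈ 30.835106; in regime p = Θ(1/n^{2/3}) E[X] diverges (above the triangle threshold p ~ 1/n).


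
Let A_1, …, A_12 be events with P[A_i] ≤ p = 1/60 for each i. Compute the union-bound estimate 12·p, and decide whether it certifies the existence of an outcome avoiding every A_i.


Union bound: P[∪_{i=1}^{12} A_i] ≤ Σ_i P[A_i] ≤ 12·p = 12·(1/60) = 1/5.
Numerically: 1/5 ≈ 0.200.
Is 1/5 < 1? YES.
Since P[∪ A_i] ≤ 1/5 < 1, the complement has P[∩ A_i^c] ≥ 1 − 1/5 = 4/5 > 0, so some outcome avoids every A_i.

12·p = 1/5 ≈ 0.200; existence CERTIFIED by the union bound.
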